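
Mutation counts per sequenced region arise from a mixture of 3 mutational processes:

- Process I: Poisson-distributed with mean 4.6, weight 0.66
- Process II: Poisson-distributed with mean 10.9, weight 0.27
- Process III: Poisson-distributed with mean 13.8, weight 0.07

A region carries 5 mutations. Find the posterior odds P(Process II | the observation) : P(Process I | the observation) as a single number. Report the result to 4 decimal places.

Posterior odds = (w_i f_i(x)) / (w_j f_j(x)); the normalising sum cancels.
Poisson probabilities:
  f_I = 0.172526
  f_II = 0.0236669
  f_III = 0.00423595
0.00639006 / 0.113867 ≈ 0.0561

0.0561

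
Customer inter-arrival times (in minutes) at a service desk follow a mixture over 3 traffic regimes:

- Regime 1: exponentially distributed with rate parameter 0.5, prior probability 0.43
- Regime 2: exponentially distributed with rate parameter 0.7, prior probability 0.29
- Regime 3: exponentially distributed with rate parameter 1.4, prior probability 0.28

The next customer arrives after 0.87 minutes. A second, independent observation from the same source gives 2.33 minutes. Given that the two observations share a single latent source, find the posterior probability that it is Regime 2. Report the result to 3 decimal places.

The responsibility of component k is π_k f_k(x) divided by Σ_j π_j f_j(x).
Since both observations come from the same component, the likelihood for component k is f_k(x₁)·f_k(x₂).
  p_1 = [0.5·e^(−0.5·0.87) = 0.5·e^(−0.4350) = 0.323632] × [0.155961] = 0.0504741
  p_2 = [0.7·e^(−0.7·0.87) = 0.7·e^(−0.6090) = 0.380726] × [0.137014] = 0.0521647
  p_3 = [1.4·e^(−1.4·0.87) = 1.4·e^(−1.2180) = 0.41415] × [0.0536364] = 0.0222135
Prior × likelihood for each component:
  π_1·p_1 = 0.43 × 0.0504741 = 0.0217039
  π_2·p_2 = 0.29 × 0.0521647 = 0.0151278
  π_3·p_3 = 0.28 × 0.0222135 = 0.00621978
Denominator: 0.0217039 + 0.0151278 + 0.00621978 = 0.0430514
P(Regime 2 | x) ≈ 0.351

0.351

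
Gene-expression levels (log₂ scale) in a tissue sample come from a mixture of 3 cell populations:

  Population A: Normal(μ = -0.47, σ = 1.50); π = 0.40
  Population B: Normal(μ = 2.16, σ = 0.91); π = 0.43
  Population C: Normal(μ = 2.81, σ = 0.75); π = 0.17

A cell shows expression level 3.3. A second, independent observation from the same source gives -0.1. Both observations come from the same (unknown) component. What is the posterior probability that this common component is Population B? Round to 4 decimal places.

Apply Bayes' rule: the posterior for each component is proportional to its prior times its likelihood at x.
Since both observations come from the same component, the likelihood for component k is f_k(x₁)·f_k(x₂).
  p_A = [(1/(1.50·√(2π)))·exp(−(3.3−-0.47)²/(2·1.50²)) = 0.265962·exp(-3.15842) = 0.0113014] × [0.257992] = 0.00291568
  p_B = [(1/(0.91·√(2π)))·exp(−(3.3−2.16)²/(2·0.91²)) = 0.438398·exp(-0.78469) = 0.200024] × [0.0200695] = 0.00401439
  p_C = [(1/(0.75·√(2π)))·exp(−(3.3−2.81)²/(2·0.75²)) = 0.531923·exp(-0.21342) = 0.429695] × [0.000286304] = 0.000123024
Prior × likelihood for each component:
  π_A·p_A = 0.40 × 0.00291568 = 0.00116627
  π_B·p_B = 0.43 × 0.00401439 = 0.00172619
  π_C·p_C = 0.17 × 0.000123024 = 2.0914e-05
Denominator: 0.00116627 + 0.00172619 + 2.0914e-05 = 0.00291337
P(Population B | data) = 0.00172619 / 0.00291337 ≈ 0.5925

0.5925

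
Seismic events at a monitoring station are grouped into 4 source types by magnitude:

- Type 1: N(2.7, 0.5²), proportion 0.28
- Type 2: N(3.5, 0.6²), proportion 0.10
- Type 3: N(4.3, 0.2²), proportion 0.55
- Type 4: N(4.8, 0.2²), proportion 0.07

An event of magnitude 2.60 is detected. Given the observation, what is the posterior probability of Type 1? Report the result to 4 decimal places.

0.9103

The responsibility of component k is π_k f_k(x) divided by Σ_j π_j f_j(x).
Normal densities:
  L_1 = (1/(0.5·√(2π)))·exp(−(2.60−2.7)²/(2·0.5²)) = 0.797885·exp(-0.02000) = 0.782085
  L_2 = (1/(0.6·√(2π)))·exp(−(2.60−3.5)²/(2·0.6²)) = 0.664904·exp(-1.12500) = 0.215863
  L_3 = (1/(0.2·√(2π)))·exp(−(2.60−4.3)²/(2·0.2²)) = 1.994711·exp(-36.12500) = 4.08312e-16
  L_4 = (1/(0.2·√(2π)))·exp(−(2.60−4.8)²/(2·0.2²)) = 1.994711·exp(-60.50000) = 1.05941e-26
Unnormalised posteriors:
  π_1·L_1 = 0.28 × 0.782085 = 0.218984
  π_2·L_2 = 0.10 × 0.215863 = 0.0215863
  π_3·L_3 = 0.55 × 4.08312e-16 = 2.24571e-16
  π_4·L_4 = 0.07 × 1.05941e-26 = 7.41587e-28
Denominator: 0.218984 + 0.0215863 + 2.24571e-16 + 7.41587e-28 = 0.24057
So the posterior for Type 1 is 0.218984 / 0.24057 ≈ 0.9103.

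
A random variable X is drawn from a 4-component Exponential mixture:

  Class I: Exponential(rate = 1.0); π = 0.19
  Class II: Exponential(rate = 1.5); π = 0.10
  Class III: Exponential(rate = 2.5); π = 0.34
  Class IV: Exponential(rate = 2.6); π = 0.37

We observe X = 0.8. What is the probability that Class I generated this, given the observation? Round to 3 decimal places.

By Bayes' theorem, P(k | x) = π_k f_k(x) / Σ_j π_j f_j(x).
Component likelihoods at x = 0.8:
  f_I = 1.0·e^(−1.0·0.8) = 1.0·e^(−0.8000) = 0.449329
  f_II = 1.5·e^(−1.5·0.8) = 1.5·e^(−1.2000) = 0.451791
  f_III = 2.5·e^(−2.5·0.8) = 2.5·e^(−2.0000) = 0.338338
  f_IV = 2.6·e^(−2.6·0.8) = 2.6·e^(−2.0800) = 0.324819
Unnormalised posteriors:
  π_I·f_I = 0.19 × 0.449329 = 0.0853725
  π_II·f_II = 0.10 × 0.451791 = 0.0451791
  π_III·f_III = 0.34 × 0.338338 = 0.115035
  π_IV·f_IV = 0.37 × 0.324819 = 0.120183
Marginal: 0.0853725 + 0.0451791 + 0.115035 + 0.120183 = 0.365769
P(Class I | x) = 0.0853725 / 0.365769 ≈ 0.233

0.233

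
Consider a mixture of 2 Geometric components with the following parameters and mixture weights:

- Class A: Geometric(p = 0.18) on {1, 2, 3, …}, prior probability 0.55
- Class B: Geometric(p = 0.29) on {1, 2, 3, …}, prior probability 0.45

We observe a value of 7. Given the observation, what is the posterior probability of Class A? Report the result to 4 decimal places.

P(component k | x) = π_k·f_k(x) / marginal(x), where marginal(x) = Σ_j π_j·f_j(x).
Evaluate each component's likelihood at the observed value:
  f_A = 0.18·(1−0.18)^6 = 0.18·0.304007 = 0.0547212
  f_B = 0.29·(1−0.29)^6 = 0.29·0.1281 = 0.0371491
Unnormalised posteriors:
  π_A·f_A = 0.55 × 0.0547212 = 0.0300967
  π_B·f_B = 0.45 × 0.0371491 = 0.0167171
Evidence: 0.0300967 + 0.0167171 = 0.0468137
P(Class A | data) ≈ 0.6429

0.6429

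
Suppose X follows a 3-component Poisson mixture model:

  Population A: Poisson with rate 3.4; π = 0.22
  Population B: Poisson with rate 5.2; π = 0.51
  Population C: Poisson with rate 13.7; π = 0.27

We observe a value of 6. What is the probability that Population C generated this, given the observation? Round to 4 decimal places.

By Bayes' theorem, P(k | x) = P(Z=k) f_k(x) / Σ_j P(Z=j) f_j(x).
Component likelihoods at x = 6:
  f_A = 0.0716044
  f_B = 0.15148
  f_C = 0.0103076
Weight by the priors:
  P(Z=A)·f_A = 0.22 × 0.0716044 = 0.015753
  P(Z=B)·f_B = 0.51 × 0.15148 = 0.077255
  P(Z=C)·f_C = 0.27 × 0.0103076 = 0.00278305
Denominator: 0.015753 + 0.077255 + 0.00278305 = 0.095791
So the posterior for Population C is 0.00278305 / 0.095791 ≈ 0.0291.

0.0291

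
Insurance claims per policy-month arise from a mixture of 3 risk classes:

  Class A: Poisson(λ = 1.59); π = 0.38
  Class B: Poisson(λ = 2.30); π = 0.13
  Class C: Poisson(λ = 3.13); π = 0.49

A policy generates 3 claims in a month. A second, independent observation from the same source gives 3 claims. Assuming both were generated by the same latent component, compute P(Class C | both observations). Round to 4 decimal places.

Posterior ∝ prior × likelihood, so P(k | x) ∝ P(Z=k) f_k(x); normalise over all components.
Since both observations come from the same component, the likelihood for component k is f_k(x₁)·f_k(x₂).
  L_A = [e^(−1.59)·1.59^3/3! = 0.136619] × [0.136619] = 0.0186648
  L_B = [e^(−2.30)·2.30^3/3! = 0.203308] × [0.203308] = 0.0413342
  L_C = [e^(−3.13)·3.13^3/3! = 0.223429] × [0.223429] = 0.0499206
Prior × likelihood for each component:
  P(Z=A)·L_A = 0.38 × 0.0186648 = 0.00709263
  P(Z=B)·L_B = 0.13 × 0.0413342 = 0.00537345
  P(Z=C)·L_C = 0.49 × 0.0499206 = 0.0244611
Evidence: 0.00709263 + 0.00537345 + 0.0244611 = 0.0369272
So the posterior for Class C is 0.0244611 / 0.0369272 ≈ 0.6624.

0.6624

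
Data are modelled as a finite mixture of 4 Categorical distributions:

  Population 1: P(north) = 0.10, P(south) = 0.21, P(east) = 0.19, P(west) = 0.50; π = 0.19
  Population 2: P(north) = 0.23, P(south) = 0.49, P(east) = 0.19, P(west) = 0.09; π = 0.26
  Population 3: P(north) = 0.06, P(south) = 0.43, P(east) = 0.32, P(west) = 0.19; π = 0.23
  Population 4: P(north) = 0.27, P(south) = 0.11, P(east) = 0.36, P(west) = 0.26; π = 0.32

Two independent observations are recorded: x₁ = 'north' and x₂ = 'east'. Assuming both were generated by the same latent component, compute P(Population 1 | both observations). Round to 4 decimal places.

P(component k | x) = π_k·f_k(x) / marginal(x), where marginal(x) = Σ_j π_j·f_j(x).
Since both observations come from the same component, the likelihood for component k is f_k(x₁)·f_k(x₂).
  L_1 = [P(north | comp) = 0.10] × [0.19] = 0.019
  L_2 = [P(north | comp) = 0.23] × [0.19] = 0.0437
  L_3 = [P(north | comp) = 0.06] × [0.32] = 0.0192
  L_4 = [P(north | comp) = 0.27] × [0.36] = 0.0972
Weight by the priors:
  π_1·L_1 = 0.19 × 0.019 = 0.00361
  π_2·L_2 = 0.26 × 0.0437 = 0.011362
  π_3·L_3 = 0.23 × 0.0192 = 0.004416
  π_4·L_4 = 0.32 × 0.0972 = 0.031104
Sum: 0.00361 + 0.011362 + 0.004416 + 0.031104 = 0.050492
So the posterior for Population 1 is 0.00361 / 0.050492 ≈ 0.0715.

0.0715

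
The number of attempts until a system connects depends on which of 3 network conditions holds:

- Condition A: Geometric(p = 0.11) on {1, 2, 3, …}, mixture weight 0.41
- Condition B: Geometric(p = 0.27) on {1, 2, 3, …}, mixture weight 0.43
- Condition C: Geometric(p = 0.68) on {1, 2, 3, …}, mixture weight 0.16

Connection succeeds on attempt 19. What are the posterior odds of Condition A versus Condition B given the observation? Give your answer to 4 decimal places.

Only the two components matter; the odds are (π_i f_i(x)) / (π_j f_j(x)).
Evaluate each component's likelihood at the observed value:
  p_A = 0.0135025
  p_B = 0.000935783
  p_C = 8.41799e-10
Posterior odds = (π_A·p_A) / (π_B·p_B) = (0.41·0.0135025) / (0.43·0.000935783) = 0.00553601 / 0.000402387 ≈ 13.7579

13.7579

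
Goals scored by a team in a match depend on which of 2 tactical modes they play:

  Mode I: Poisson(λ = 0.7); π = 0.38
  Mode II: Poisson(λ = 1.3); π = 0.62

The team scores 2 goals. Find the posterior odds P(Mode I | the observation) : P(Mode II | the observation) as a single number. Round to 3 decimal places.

The posterior odds equal the prior odds times the likelihood ratio: (π_i/π_j)·(f_i(x)/f_j(x)).
Poisson probabilities:
  f_I = e^(−0.7)·0.7^2/2! = 0.121663
  f_II = e^(−1.3)·1.3^2/2! = 0.230289
0.0462321 / 0.142779 ≈ 0.324

0.324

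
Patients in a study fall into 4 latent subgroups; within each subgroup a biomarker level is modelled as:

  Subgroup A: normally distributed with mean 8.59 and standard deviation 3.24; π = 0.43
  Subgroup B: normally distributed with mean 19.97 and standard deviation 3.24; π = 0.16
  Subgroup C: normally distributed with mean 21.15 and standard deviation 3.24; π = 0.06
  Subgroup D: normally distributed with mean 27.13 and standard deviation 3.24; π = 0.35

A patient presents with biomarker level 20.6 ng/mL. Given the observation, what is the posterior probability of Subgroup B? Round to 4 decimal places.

0.5981

By Bayes' theorem, P(k | x) = w_k f_k(x) / Σ_j w_j f_j(x).
Component likelihoods at x = 20.6 ng/mL:
  L_A = 0.000127849
  L_B = 0.120825
  L_C = 0.121369
  L_D = 0.0161555
Multiply by the mixture weights:
  w_A·L_A = 0.43 × 0.000127849 = 5.49752e-05
  w_B·L_B = 0.16 × 0.120825 = 0.0193319
  w_C·L_C = 0.06 × 0.121369 = 0.00728214
  w_D·L_D = 0.35 × 0.0161555 = 0.00565442
Denominator: 5.49752e-05 + 0.0193319 + 0.00728214 + 0.00565442 = 0.0323235
P(Subgroup B | 20.6 ng/mL) ≈ 0.5981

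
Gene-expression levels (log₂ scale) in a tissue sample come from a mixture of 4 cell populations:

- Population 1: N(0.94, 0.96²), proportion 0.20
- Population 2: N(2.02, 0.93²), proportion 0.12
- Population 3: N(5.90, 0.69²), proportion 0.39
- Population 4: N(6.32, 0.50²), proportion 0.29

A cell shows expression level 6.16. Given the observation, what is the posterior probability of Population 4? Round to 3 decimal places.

By Bayes' theorem, P(k | x) = π_k f_k(x) / Σ_j π_j f_j(x).
Component likelihoods at x = 6.16:
  p_1 = (1/(0.96·√(2π)))·exp(−(6.16−0.94)²/(2·0.96²)) = 0.415565·exp(-14.78320) = 1.57898e-07
  p_2 = (1/(0.93·√(2π)))·exp(−(6.16−2.02)²/(2·0.93²)) = 0.428970·exp(-9.90843) = 2.13428e-05
  p_3 = (1/(0.69·√(2π)))·exp(−(6.16−5.90)²/(2·0.69²)) = 0.578177·exp(-0.07099) = 0.538554
  p_4 = (1/(0.50·√(2π)))·exp(−(6.16−6.32)²/(2·0.50²)) = 0.797885·exp(-0.05120) = 0.758061
Multiply by the mixture weights:
  π_1·p_1 = 0.20 × 1.57898e-07 = 3.15795e-08
  π_2·p_2 = 0.12 × 2.13428e-05 = 2.56113e-06
  π_3·p_3 = 0.39 × 0.538554 = 0.210036
  π_4·p_4 = 0.29 × 0.758061 = 0.219838
Evidence: 3.15795e-08 + 2.56113e-06 + 0.210036 + 0.219838 = 0.429876
P(Population 4 | data) ≈ 0.511

0.511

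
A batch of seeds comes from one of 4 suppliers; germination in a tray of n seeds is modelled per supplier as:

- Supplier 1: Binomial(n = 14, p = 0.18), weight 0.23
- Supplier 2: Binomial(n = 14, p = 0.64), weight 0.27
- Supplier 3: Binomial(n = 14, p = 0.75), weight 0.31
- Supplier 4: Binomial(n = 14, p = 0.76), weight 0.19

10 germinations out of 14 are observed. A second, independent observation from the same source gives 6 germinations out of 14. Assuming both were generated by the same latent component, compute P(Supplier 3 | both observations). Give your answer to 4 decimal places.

P(component k | x) = w_k·f_k(x) / marginal(x), where marginal(x) = Σ_j w_j·f_j(x).
Since both observations come from the same component, the likelihood for component k is f_k(x₁)·f_k(x₂).
  p_1 = [C(14,10)·0.18^10·0.82^4 = 1001·3.57047e-08·0.452122 = 1.6159e-05] × [0.0208786] = 3.37377e-07
  p_2 = [C(14,10)·0.64^10·0.36^4 = 1001·0.0115292·0.0167962 = 0.19384] × [0.0582177] = 0.0112849
  p_3 = [C(14,10)·0.75^10·0.25^4 = 1001·0.0563135·0.00390625 = 0.220195] × [0.00815536] = 0.00179577
  p_4 = [C(14,10)·0.76^10·0.24^4 = 1001·0.0642889·0.00331776 = 0.213508] × [0.00636982] = 0.00136001
Prior × likelihood for each component:
  w_1·p_1 = 0.23 × 3.37377e-07 = 7.75968e-08
  w_2·p_2 = 0.27 × 0.0112849 = 0.00304693
  w_3·p_3 = 0.31 × 0.00179577 = 0.000556687
  w_4·p_4 = 0.19 × 0.00136001 = 0.000258402
Normaliser: 7.75968e-08 + 0.00304693 + 0.000556687 + 0.000258402 = 0.0038621
Responsibility of Supplier 3: 0.000556687 / 0.0038621 ≈ 0.1441

0.1441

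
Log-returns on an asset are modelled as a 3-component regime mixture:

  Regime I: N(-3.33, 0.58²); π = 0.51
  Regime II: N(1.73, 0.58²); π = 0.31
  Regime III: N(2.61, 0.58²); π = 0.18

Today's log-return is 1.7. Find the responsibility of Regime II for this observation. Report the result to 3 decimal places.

P(component k | x) = π_k·f_k(x) / marginal(x), where marginal(x) = Σ_j π_j·f_j(x).
Normal densities:
  p_I = 3.20385e-17
  p_II = 0.686912
  p_III = 0.200882
Multiply by the mixture weights:
  π_I·p_I = 0.51 × 3.20385e-17 = 1.63397e-17
  π_II·p_II = 0.31 × 0.686912 = 0.212943
  π_III·p_III = 0.18 × 0.200882 = 0.0361588
Normaliser: 1.63397e-17 + 0.212943 + 0.0361588 = 0.249101
P(Regime II | 1.7) ≈ 0.855

0.855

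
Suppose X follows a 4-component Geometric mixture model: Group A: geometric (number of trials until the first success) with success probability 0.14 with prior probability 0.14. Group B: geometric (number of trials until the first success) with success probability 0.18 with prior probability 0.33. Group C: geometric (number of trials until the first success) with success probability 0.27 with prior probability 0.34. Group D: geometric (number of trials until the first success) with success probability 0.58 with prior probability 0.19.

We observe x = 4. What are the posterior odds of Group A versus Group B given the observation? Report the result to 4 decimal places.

Posterior odds = (π_i f_i(x)) / (π_j f_j(x)); the normalising sum cancels.
Component likelihoods at x = 4:
  f_A = 0.0890478
  f_B = 0.0992462
  f_C = 0.105035
  f_D = 0.042971
0.0124667 / 0.0327513 ≈ 0.3806

0.3806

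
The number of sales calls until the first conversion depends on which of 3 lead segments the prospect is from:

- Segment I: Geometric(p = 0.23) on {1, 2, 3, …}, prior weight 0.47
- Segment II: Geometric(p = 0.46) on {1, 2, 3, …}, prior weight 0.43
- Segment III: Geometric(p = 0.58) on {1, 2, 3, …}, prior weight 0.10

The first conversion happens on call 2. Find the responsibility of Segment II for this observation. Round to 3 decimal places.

0.498

By Bayes' theorem, P(k | x) = w_k f_k(x) / Σ_j w_j f_j(x).
Component likelihoods at x = 2:
  p_I = 0.1771
  p_II = 0.2484
  p_III = 0.2436
Unnormalised posteriors:
  w_I·p_I = 0.47 × 0.1771 = 0.083237
  w_II·p_II = 0.43 × 0.2484 = 0.106812
  w_III·p_III = 0.10 × 0.2436 = 0.02436
Evidence: 0.083237 + 0.106812 + 0.02436 = 0.214409
Responsibility of Segment II: 0.106812 / 0.214409 ≈ 0.498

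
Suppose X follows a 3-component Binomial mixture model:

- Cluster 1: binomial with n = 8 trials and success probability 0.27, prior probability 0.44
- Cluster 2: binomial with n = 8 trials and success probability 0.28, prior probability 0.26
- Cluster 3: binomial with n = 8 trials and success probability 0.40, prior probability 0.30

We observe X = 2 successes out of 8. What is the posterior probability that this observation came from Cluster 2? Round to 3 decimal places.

0.286

The responsibility of component k is w_k f_k(x) divided by Σ_j w_j f_j(x).
Binomial probabilities:
  L_1 = C(8,2)·0.27^2·0.73^6 = 28·0.0729·0.151334 = 0.308903
  L_2 = C(8,2)·0.28^2·0.72^6 = 28·0.0784·0.139314 = 0.305822
  L_3 = C(8,2)·0.40^2·0.60^6 = 28·0.16·0.046656 = 0.209019
Weight by the priors:
  w_1·L_1 = 0.44 × 0.308903 = 0.135918
  w_2·L_2 = 0.26 × 0.305822 = 0.0795138
  w_3·L_3 = 0.30 × 0.209019 = 0.0627057
Marginal: 0.135918 + 0.0795138 + 0.0627057 = 0.278137
Responsibility of Cluster 2: 0.0795138 / 0.278137 ≈ 0.286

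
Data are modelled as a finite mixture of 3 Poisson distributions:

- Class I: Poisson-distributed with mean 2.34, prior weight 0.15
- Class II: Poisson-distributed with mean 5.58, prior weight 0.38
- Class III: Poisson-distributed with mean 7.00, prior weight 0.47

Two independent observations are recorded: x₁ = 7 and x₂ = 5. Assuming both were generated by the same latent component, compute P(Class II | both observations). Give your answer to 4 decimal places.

0.4750

Apply Bayes' rule: the posterior for each component is proportional to its prior times its likelihood at x.
Since both observations come from the same component, the likelihood for component k is f_k(x₁)·f_k(x₂).
  L_I = [e^(−2.34)·2.34^7/7! = 0.00734229] × [0.0563182] = 0.000413505
  L_II = [e^(−5.58)·5.58^7/7! = 0.12608] × [0.17007] = 0.0214423
  L_III = [e^(−7.00)·7.00^7/7! = 0.149003] × [0.127717] = 0.0190301
Multiply by the mixture weights:
  w_I·L_I = 0.15 × 0.000413505 = 6.20257e-05
  w_II·L_II = 0.38 × 0.0214423 = 0.00814809
  w_III·L_III = 0.47 × 0.0190301 = 0.00894417
Normaliser: 6.20257e-05 + 0.00814809 + 0.00894417 = 0.0171543
Responsibility of Class II: 0.00814809 / 0.0171543 ≈ 0.4750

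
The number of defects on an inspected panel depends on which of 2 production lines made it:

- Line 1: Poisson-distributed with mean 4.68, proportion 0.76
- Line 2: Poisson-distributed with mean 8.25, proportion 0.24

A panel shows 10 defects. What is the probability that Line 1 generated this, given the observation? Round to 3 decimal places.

Apply Bayes' rule: the posterior for each component is proportional to its prior times its likelihood at x.
Evaluate each component's likelihood at the observed value:
  p_1 = e^(−4.68)·4.68^10/10! = 0.0128884
  p_2 = e^(−8.25)·8.25^10/10! = 0.105159
Multiply by the mixture weights:
  P(Z=1)·p_1 = 0.76 × 0.0128884 = 0.00979515
  P(Z=2)·p_2 = 0.24 × 0.105159 = 0.0252382
Evidence: 0.00979515 + 0.0252382 = 0.0350333
So the posterior for Line 1 is 0.00979515 / 0.0350333 ≈ 0.280.

0.280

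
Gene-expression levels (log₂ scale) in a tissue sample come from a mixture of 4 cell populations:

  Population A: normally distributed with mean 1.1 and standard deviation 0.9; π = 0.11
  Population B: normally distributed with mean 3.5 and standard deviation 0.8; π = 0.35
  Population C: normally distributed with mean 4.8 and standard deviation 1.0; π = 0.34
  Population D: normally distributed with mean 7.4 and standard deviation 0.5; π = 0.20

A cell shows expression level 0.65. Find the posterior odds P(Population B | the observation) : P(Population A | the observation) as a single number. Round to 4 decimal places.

Posterior odds = (π_i f_i(x)) / (π_j f_j(x)); the normalising sum cancels.
Component likelihoods at x = 0.65:
  f_A = (1/(0.9·√(2π)))·exp(−(0.65−1.1)²/(2·0.9²)) = 0.443269·exp(-0.12500) = 0.391184
  f_B = (1/(0.8·√(2π)))·exp(−(0.65−3.5)²/(2·0.8²)) = 0.498678·exp(-6.34570) = 0.000874815
  f_C = (1/(1.0·√(2π)))·exp(−(0.65−4.8)²/(2·1.0²)) = 0.398942·exp(-8.61125) = 7.26259e-05
  f_D = (1/(0.5·√(2π)))·exp(−(0.65−7.4)²/(2·0.5²)) = 0.797885·exp(-91.12500) = 2.12254e-40
Posterior odds = (π_B·f_B) / (π_A·f_A) = (0.35·0.000874815) / (0.11·0.391184) = 0.000306185 / 0.0430302 ≈ 0.0071

0.0071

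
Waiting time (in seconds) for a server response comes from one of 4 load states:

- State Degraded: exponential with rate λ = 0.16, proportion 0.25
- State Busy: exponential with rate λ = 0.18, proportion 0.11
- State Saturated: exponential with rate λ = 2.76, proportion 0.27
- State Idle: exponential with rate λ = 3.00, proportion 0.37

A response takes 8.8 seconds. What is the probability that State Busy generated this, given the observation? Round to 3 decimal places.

Apply Bayes' rule: the posterior for each component is proportional to its prior times its likelihood at x.
Exponential densities:
  p_Degraded = 0.0391411
  p_Busy = 0.0369275
  p_Saturated = 7.81204e-11
  p_Idle = 1.02742e-11
Unnormalised posteriors:
  π_Degraded·p_Degraded = 0.25 × 0.0391411 = 0.00978528
  π_Busy·p_Busy = 0.11 × 0.0369275 = 0.00406203
  π_Saturated·p_Saturated = 0.27 × 7.81204e-11 = 2.10925e-11
  π_Idle·p_Idle = 0.37 × 1.02742e-11 = 3.80144e-12
Marginal: 0.00978528 + 0.00406203 + 2.10925e-11 + 3.80144e-12 = 0.0138473
So the posterior for State Busy is 0.00406203 / 0.0138473 ≈ 0.293.

0.293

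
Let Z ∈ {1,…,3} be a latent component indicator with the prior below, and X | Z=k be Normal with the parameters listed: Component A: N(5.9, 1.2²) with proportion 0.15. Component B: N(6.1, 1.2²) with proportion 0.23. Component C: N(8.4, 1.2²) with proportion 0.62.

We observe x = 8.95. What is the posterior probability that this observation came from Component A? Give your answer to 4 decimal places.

Apply Bayes' rule: the posterior for each component is proportional to its prior times its likelihood at x.
Component likelihoods at x = 8.95:
  p_A = (1/(1.2·√(2π)))·exp(−(8.95−5.9)²/(2·1.2²)) = 0.332452·exp(-3.23003) = 0.0131505
  p_B = (1/(1.2·√(2π)))·exp(−(8.95−6.1)²/(2·1.2²)) = 0.332452·exp(-2.82031) = 0.0198099
  p_C = (1/(1.2·√(2π)))·exp(−(8.95−8.4)²/(2·1.2²)) = 0.332452·exp(-0.10503) = 0.299304
Unnormalised posteriors:
  π_A·p_A = 0.15 × 0.0131505 = 0.00197258
  π_B·p_B = 0.23 × 0.0198099 = 0.00455628
  π_C·p_C = 0.62 × 0.299304 = 0.185569
Sum: 0.00197258 + 0.00455628 + 0.185569 = 0.192097
P(Component A | 8.95) = 0.00197258 / 0.192097 ≈ 0.0103

0.0103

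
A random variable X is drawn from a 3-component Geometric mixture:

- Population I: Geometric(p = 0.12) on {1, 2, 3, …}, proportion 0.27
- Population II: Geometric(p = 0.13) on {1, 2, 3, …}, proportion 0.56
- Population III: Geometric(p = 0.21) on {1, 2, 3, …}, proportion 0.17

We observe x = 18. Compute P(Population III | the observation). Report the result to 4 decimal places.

0.0582

The responsibility of component k is w_k f_k(x) divided by Σ_j w_j f_j(x).
Evaluate each component's likelihood at the observed value:
  L_I = 0.12·(1−0.12)^17 = 0.12·0.113817 = 0.013658
  L_II = 0.13·(1−0.13)^17 = 0.13·0.0937189 = 0.0121835
  L_III = 0.21·(1−0.21)^17 = 0.21·0.0181828 = 0.00381839
Weight by the priors:
  w_I·L_I = 0.27 × 0.013658 = 0.00368766
  w_II·L_II = 0.56 × 0.0121835 = 0.00682274
  w_III·L_III = 0.17 × 0.00381839 = 0.000649126
Marginal: 0.00368766 + 0.00682274 + 0.000649126 = 0.0111595
Responsibility of Population III: 0.000649126 / 0.0111595 ≈ 0.0582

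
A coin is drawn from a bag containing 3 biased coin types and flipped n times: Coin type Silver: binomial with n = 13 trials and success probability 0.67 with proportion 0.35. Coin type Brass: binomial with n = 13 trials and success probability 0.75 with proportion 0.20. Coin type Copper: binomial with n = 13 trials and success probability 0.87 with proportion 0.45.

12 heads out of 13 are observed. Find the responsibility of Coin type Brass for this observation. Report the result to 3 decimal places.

0.117

Posterior ∝ prior × likelihood, so P(k | x) ∝ π_k f_k(x); normalise over all components.
Component likelihoods at x = 12 heads out of 13:
  L_Silver = C(13,12)·0.67^12·0.33^1 = 13·0.00818272·0.33 = 0.0351039
  L_Brass = C(13,12)·0.75^12·0.25^1 = 13·0.0316764·0.25 = 0.102948
  L_Copper = C(13,12)·0.87^12·0.13^1 = 13·0.188032·0.13 = 0.317774
Weight by the priors:
  π_Silver·L_Silver = 0.35 × 0.0351039 = 0.0122864
  π_Brass·L_Brass = 0.20 × 0.102948 = 0.0205896
  π_Copper·L_Copper = 0.45 × 0.317774 = 0.142998
Denominator: 0.0122864 + 0.0205896 + 0.142998 = 0.175874
So the posterior for Coin type Brass is 0.0205896 / 0.175874 ≈ 0.117.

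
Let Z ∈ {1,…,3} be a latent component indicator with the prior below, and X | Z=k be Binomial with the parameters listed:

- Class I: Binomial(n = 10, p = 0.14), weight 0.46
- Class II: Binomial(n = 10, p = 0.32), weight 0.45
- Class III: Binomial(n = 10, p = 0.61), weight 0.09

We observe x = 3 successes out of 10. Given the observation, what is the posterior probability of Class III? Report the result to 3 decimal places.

0.019

Apply Bayes' rule: the posterior for each component is proportional to its prior times its likelihood at x.
Binomial probabilities:
  L_I = C(10,3)·0.14^3·0.86^7 = 120·0.002744·0.347928 = 0.114566
  L_II = C(10,3)·0.32^3·0.68^7 = 120·0.032768·0.0672299 = 0.264359
  L_III = C(10,3)·0.61^3·0.39^7 = 120·0.226981·0.00137231 = 0.0373786
Weight by the priors:
  P(Z=I)·L_I = 0.46 × 0.114566 = 0.0527002
  P(Z=II)·L_II = 0.45 × 0.264359 = 0.118961
  P(Z=III)·L_III = 0.09 × 0.0373786 = 0.00336407
Evidence: 0.0527002 + 0.118961 + 0.00336407 = 0.175026
So the posterior for Class III is 0.00336407 / 0.175026 ≈ 0.019.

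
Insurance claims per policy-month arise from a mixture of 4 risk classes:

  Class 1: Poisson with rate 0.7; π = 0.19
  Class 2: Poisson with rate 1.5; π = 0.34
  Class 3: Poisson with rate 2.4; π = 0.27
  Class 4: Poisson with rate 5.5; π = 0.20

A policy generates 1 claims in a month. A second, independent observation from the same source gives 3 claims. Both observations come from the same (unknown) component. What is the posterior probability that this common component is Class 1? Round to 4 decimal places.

The responsibility of component k is π_k f_k(x) divided by Σ_j π_j f_j(x).
Since both observations come from the same component, the likelihood for component k is f_k(x₁)·f_k(x₂).
  f_1 = [e^(−0.7)·0.7^1/1! = 0.34761] × [0.0283881] = 0.00986799
  f_2 = [e^(−1.5)·1.5^1/1! = 0.334695] × [0.125511] = 0.0420078
  f_3 = [e^(−2.4)·2.4^1/1! = 0.217723] × [0.209014] = 0.0455072
  f_4 = [e^(−5.5)·5.5^1/1! = 0.0224772] × [0.113323] = 0.00254718
Weight by the priors:
  π_1·f_1 = 0.19 × 0.00986799 = 0.00187492
  π_2·f_2 = 0.34 × 0.0420078 = 0.0142827
  π_3·f_3 = 0.27 × 0.0455072 = 0.0122869
  π_4·f_4 = 0.20 × 0.00254718 = 0.000509437
Marginal: 0.00187492 + 0.0142827 + 0.0122869 + 0.000509437 = 0.028954
P(Class 1 | data) = 0.00187492 / 0.028954 ≈ 0.0648

0.0648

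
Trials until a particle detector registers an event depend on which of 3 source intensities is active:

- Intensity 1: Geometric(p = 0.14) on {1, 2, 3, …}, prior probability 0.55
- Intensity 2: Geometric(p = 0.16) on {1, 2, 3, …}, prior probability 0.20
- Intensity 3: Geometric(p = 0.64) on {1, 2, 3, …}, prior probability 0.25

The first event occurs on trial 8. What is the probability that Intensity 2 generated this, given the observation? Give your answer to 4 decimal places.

P(component k | x) = w_k·f_k(x) / marginal(x), where marginal(x) = Σ_j w_j·f_j(x).
Evaluate each component's likelihood at the observed value:
  p_1 = 0.0487099
  p_2 = 0.0472145
  p_3 = 0.000501531
Unnormalised posteriors:
  w_1·p_1 = 0.55 × 0.0487099 = 0.0267904
  w_2·p_2 = 0.20 × 0.0472145 = 0.00944289
  w_3·p_3 = 0.25 × 0.000501531 = 0.000125383
Denominator: 0.0267904 + 0.00944289 + 0.000125383 = 0.0363587
P(Intensity 2 | the observation) = 0.00944289 / 0.0363587 ≈ 0.2597

0.2597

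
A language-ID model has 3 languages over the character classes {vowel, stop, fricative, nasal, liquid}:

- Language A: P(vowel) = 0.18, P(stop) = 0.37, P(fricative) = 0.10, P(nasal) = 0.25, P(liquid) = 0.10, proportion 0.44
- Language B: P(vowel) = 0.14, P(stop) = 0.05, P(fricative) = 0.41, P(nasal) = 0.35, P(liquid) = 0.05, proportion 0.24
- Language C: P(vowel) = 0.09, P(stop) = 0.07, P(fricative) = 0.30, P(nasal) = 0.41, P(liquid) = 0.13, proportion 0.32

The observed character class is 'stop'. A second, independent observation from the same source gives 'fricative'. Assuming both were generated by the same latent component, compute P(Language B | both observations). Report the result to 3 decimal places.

0.176

P(component k | x) = π_k·f_k(x) / marginal(x), where marginal(x) = Σ_j π_j·f_j(x).
Since both observations come from the same component, the likelihood for component k is f_k(x₁)·f_k(x₂).
  p_A = [0.37] × [0.1] = 0.037
  p_B = [0.05] × [0.41] = 0.0205
  p_C = [0.07] × [0.3] = 0.021
Weight by the priors:
  π_A·p_A = 0.44 × 0.037 = 0.01628
  π_B·p_B = 0.24 × 0.0205 = 0.00492
  π_C·p_C = 0.32 × 0.021 = 0.00672
Sum: 0.01628 + 0.00492 + 0.00672 = 0.02792
P(Language B | x₁,x₂) ≈ 0.176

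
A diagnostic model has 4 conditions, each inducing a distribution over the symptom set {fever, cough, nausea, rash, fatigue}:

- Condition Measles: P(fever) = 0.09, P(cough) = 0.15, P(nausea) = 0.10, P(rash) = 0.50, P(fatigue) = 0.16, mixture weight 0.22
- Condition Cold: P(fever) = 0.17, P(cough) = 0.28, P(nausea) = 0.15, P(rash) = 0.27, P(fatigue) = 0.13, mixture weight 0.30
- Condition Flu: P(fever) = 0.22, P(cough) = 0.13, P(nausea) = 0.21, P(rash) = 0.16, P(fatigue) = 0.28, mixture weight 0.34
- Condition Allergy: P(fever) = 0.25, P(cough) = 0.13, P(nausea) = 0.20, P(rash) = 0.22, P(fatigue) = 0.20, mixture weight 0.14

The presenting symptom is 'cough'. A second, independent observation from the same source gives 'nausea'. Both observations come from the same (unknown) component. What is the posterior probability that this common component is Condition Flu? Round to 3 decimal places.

0.322

The responsibility of component k is P(Z=k) f_k(x) divided by Σ_j P(Z=j) f_j(x).
Since both observations come from the same component, the likelihood for component k is f_k(x₁)·f_k(x₂).
  L_Measles = [0.15] × [0.1] = 0.015
  L_Cold = [0.28] × [0.15] = 0.042
  L_Flu = [0.13] × [0.21] = 0.0273
  L_Allergy = [0.13] × [0.2] = 0.026
Unnormalised posteriors:
  P(Z=Measles)·L_Measles = 0.22 × 0.015 = 0.0033
  P(Z=Cold)·L_Cold = 0.30 × 0.042 = 0.0126
  P(Z=Flu)·L_Flu = 0.34 × 0.0273 = 0.009282
  P(Z=Allergy)·L_Allergy = 0.14 × 0.026 = 0.00364
Evidence: 0.0033 + 0.0126 + 0.009282 + 0.00364 = 0.028822
P(Condition Flu | data) = 0.009282 / 0.028822 ≈ 0.322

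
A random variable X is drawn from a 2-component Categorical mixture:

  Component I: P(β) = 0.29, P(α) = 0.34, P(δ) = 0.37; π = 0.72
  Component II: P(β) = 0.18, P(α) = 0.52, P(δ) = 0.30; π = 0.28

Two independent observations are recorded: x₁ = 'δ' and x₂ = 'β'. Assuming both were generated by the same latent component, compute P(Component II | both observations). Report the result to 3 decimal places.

0.164

Apply Bayes' rule: the posterior for each component is proportional to its prior times its likelihood at x.
Since both observations come from the same component, the likelihood for component k is f_k(x₁)·f_k(x₂).
  f_I = [0.37] × [0.29] = 0.1073
  f_II = [0.3] × [0.18] = 0.054
Weight by the priors:
  π_I·f_I = 0.72 × 0.1073 = 0.077256
  π_II·f_II = 0.28 × 0.054 = 0.01512
Sum: 0.077256 + 0.01512 = 0.092376
P(Component II | data) = 0.01512 / 0.092376 ≈ 0.164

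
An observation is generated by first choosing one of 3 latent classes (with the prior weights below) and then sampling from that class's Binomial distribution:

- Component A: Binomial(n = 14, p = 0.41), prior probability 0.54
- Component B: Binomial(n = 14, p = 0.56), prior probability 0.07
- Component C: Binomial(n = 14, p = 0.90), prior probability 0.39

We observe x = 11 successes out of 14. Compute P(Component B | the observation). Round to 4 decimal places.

The responsibility of component k is π_k f_k(x) divided by Σ_j π_j f_j(x).
Binomial probabilities:
  L_A = C(14,11)·0.41^11·0.59^3 = 364·5.50329e-05·0.205379 = 0.00411415
  L_B = C(14,11)·0.56^11·0.44^3 = 364·0.00169851·0.085184 = 0.0526657
  L_C = C(14,11)·0.90^11·0.10^3 = 364·0.313811·0.001 = 0.114227
Multiply by the mixture weights:
  π_A·L_A = 0.54 × 0.00411415 = 0.00222164
  π_B·L_B = 0.07 × 0.0526657 = 0.0036866
  π_C·L_C = 0.39 × 0.114227 = 0.0445486
Sum: 0.00222164 + 0.0036866 + 0.0445486 = 0.0504568
Responsibility of Component B: 0.0036866 / 0.0504568 ≈ 0.0731

0.0731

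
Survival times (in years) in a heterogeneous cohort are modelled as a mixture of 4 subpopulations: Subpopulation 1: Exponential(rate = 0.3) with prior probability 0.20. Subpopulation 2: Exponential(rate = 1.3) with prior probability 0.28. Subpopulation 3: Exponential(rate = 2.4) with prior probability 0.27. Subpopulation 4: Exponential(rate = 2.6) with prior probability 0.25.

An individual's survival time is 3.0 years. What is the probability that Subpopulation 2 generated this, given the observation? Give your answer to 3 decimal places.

By Bayes' theorem, P(k | x) = w_k f_k(x) / Σ_j w_j f_j(x).
Exponential densities:
  p_1 = 0.3·e^(−0.3·3.0) = 0.3·e^(−0.9000) = 0.121971
  p_2 = 1.3·e^(−1.3·3.0) = 1.3·e^(−3.9000) = 0.0263145
  p_3 = 2.4·e^(−2.4·3.0) = 2.4·e^(−7.2000) = 0.00179181
  p_4 = 2.6·e^(−2.6·3.0) = 2.6·e^(−7.8000) = 0.00106531
Unnormalised posteriors:
  w_1·p_1 = 0.20 × 0.121971 = 0.0243942
  w_2·p_2 = 0.28 × 0.0263145 = 0.00736806
  w_3·p_3 = 0.27 × 0.00179181 = 0.000483788
  w_4·p_4 = 0.25 × 0.00106531 = 0.000266328
Marginal: 0.0243942 + 0.00736806 + 0.000483788 + 0.000266328 = 0.0325124
Responsibility of Subpopulation 2: 0.00736806 / 0.0325124 ≈ 0.227

0.227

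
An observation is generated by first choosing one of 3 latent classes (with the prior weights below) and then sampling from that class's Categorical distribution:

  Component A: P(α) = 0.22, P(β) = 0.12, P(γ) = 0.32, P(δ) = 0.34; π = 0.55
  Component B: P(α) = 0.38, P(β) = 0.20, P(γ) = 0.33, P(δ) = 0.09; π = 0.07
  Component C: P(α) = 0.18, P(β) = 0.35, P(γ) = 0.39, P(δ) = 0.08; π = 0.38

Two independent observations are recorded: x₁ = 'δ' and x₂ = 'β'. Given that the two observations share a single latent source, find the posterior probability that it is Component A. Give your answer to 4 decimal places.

Posterior ∝ prior × likelihood, so P(k | x) ∝ π_k f_k(x); normalise over all components.
Since both observations come from the same component, the likelihood for component k is f_k(x₁)·f_k(x₂).
  L_A = [0.34] × [0.12] = 0.0408
  L_B = [0.09] × [0.2] = 0.018
  L_C = [0.08] × [0.35] = 0.028
Unnormalised posteriors:
  π_A·L_A = 0.55 × 0.0408 = 0.02244
  π_B·L_B = 0.07 × 0.018 = 0.00126
  π_C·L_C = 0.38 × 0.028 = 0.01064
Marginal: 0.02244 + 0.00126 + 0.01064 = 0.03434
So the posterior for Component A is 0.02244 / 0.03434 ≈ 0.6535.

0.6535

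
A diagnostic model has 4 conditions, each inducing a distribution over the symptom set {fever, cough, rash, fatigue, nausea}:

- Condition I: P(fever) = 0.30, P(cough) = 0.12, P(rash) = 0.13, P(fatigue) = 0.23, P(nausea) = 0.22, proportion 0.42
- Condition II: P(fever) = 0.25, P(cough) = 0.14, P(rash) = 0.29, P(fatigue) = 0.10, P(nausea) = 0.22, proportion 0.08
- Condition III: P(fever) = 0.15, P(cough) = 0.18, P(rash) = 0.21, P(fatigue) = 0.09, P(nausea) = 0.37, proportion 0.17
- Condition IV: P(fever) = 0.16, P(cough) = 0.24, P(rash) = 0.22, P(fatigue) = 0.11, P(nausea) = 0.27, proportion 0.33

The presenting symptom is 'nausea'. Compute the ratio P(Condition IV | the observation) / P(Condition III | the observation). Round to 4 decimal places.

1.4165

Since P(k|x) ∝ w_k f_k(x), the posterior odds are w_i f_i(x) / (w_j f_j(x)).
Evaluate each component's likelihood at the observed value:
  f_I = 0.22
  f_II = 0.22
  f_III = 0.37
  f_IV = 0.27
Posterior odds = (w_IV·f_IV) / (w_III·f_III) = (0.33·0.27) / (0.17·0.37) = 0.0891 / 0.0629 ≈ 1.4165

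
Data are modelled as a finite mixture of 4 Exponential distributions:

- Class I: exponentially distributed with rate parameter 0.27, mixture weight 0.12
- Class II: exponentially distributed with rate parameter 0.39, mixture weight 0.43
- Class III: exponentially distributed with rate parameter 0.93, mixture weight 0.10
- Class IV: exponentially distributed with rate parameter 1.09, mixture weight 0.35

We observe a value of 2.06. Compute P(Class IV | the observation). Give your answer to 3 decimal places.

0.273

Apply Bayes' rule: the posterior for each component is proportional to its prior times its likelihood at x.
Component likelihoods at x = 2.06:
  p_I = 0.27·e^(−0.27·2.06) = 0.27·e^(−0.5562) = 0.154814
  p_II = 0.39·e^(−0.39·2.06) = 0.39·e^(−0.8034) = 0.174643
  p_III = 0.93·e^(−0.93·2.06) = 0.93·e^(−1.9158) = 0.136918
  p_IV = 1.09·e^(−1.09·2.06) = 1.09·e^(−2.2454) = 0.115415
Unnormalised posteriors:
  w_I·p_I = 0.12 × 0.154814 = 0.0185776
  w_II·p_II = 0.43 × 0.174643 = 0.0750967
  w_III·p_III = 0.10 × 0.136918 = 0.0136918
  w_IV·p_IV = 0.35 × 0.115415 = 0.0403952
Sum: 0.0185776 + 0.0750967 + 0.0136918 + 0.0403952 = 0.147761
P(Class IV | data) ≈ 0.273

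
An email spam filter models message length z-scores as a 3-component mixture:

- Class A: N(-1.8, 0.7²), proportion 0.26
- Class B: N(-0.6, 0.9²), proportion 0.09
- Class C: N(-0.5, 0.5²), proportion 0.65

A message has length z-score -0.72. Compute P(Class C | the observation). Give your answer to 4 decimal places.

The responsibility of component k is π_k f_k(x) divided by Σ_j π_j f_j(x).
Component likelihoods at x = -0.72:
  L_A = (1/(0.7·√(2π)))·exp(−(-0.72−-1.8)²/(2·0.7²)) = 0.569918·exp(-1.19020) = 0.173346
  L_B = (1/(0.9·√(2π)))·exp(−(-0.72−-0.6)²/(2·0.9²)) = 0.443269·exp(-0.00889) = 0.439346
  L_C = (1/(0.5·√(2π)))·exp(−(-0.72−-0.5)²/(2·0.5²)) = 0.797885·exp(-0.09680) = 0.72427
Unnormalised posteriors:
  π_A·L_A = 0.26 × 0.173346 = 0.0450699
  π_B·L_B = 0.09 × 0.439346 = 0.0395412
  π_C·L_C = 0.65 × 0.72427 = 0.470775
Evidence: 0.0450699 + 0.0395412 + 0.470775 = 0.555386
P(Class C | the observation) = 0.470775 / 0.555386 ≈ 0.8477

0.8477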